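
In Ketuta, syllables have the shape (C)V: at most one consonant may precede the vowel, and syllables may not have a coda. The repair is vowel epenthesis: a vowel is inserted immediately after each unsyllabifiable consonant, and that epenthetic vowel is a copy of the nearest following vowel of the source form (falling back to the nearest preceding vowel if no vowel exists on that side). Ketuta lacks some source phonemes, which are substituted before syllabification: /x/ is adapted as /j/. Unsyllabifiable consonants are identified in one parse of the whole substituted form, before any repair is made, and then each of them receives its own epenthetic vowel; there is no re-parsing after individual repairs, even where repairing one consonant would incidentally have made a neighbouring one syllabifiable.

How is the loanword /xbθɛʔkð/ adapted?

Substitution: /x/ → /j/, giving /jbθɛʔkð/.
Syllabifying with onset maximization leaves /j/, /b/, /ʔ/, /k/, /ð/ stranded (no codas are permitted; onsets are limited to one consonant).
Epenthesis after each stranded consonant: /j/ → /jɛ/, /b/ → /bɛ/, /ʔ/ → /ʔɛ/, /k/ → /kɛ/, /ð/ → /ðɛ/.

jɛbɛθɛʔɛkɛðɛ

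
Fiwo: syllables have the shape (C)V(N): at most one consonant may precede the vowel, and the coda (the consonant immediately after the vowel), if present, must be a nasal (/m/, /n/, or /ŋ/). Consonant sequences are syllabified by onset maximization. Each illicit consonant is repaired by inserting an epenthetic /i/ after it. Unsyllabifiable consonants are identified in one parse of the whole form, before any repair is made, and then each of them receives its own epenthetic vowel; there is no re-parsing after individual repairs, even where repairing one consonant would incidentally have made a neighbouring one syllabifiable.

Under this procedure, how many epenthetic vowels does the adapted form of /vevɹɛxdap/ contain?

The unsyllabifiable consonants are /v/, /x/, /p/; each receives one epenthetic vowel.

3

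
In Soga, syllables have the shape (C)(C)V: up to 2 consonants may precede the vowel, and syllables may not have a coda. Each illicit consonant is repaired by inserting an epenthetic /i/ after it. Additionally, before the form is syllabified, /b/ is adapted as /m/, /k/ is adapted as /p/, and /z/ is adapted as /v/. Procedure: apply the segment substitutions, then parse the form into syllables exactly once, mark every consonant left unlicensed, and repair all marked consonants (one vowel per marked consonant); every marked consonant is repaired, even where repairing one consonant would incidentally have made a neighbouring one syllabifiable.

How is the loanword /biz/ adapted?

mivi

Substitution: /b/ → /m/, /z/ → /v/, giving /miv/.
The consonants /v/ cannot be parsed into a legal (C)(C)V syllable (no codas are permitted; onsets may contain at most 2 consonants).
Each unlicensed consonant becomes the onset of a new syllable: /v/ → /vi/.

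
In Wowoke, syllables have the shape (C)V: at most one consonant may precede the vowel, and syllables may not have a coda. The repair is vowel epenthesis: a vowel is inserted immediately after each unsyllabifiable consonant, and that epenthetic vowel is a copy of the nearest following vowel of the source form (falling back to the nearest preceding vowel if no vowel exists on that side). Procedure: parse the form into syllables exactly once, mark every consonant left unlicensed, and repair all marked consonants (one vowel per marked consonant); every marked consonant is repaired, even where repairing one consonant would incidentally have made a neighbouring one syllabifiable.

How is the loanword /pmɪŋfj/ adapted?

pɪmɪŋɪfɪjɪ

Syllabifying with onset maximization leaves /p/, /ŋ/, /f/, /j/ stranded (no codas are permitted; onsets are limited to one consonant).
Each unlicensed consonant becomes the onset of a new syllable: /p/ → /pɪ/, /ŋ/ → /ŋɪ/, /f/ → /fɪ/, /j/ → /jɪ/.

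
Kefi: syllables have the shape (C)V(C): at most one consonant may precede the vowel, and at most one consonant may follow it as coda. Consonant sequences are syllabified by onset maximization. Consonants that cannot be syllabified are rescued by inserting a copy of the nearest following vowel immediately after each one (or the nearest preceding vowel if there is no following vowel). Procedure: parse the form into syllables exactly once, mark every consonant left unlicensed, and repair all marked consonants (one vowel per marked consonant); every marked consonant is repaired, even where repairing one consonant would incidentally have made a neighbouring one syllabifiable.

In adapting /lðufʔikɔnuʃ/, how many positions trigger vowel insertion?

The unsyllabifiable consonants are /l/; each receives one epenthetic vowel.

1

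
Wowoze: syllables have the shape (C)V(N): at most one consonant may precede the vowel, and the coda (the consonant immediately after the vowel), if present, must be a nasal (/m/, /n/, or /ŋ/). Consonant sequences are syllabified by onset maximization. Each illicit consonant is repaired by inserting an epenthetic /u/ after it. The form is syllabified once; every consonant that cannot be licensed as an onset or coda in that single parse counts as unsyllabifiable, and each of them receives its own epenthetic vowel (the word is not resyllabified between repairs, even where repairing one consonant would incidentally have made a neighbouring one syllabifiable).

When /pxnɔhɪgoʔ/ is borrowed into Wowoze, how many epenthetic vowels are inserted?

The unsyllabifiable consonants are /p/, /x/, /ʔ/; each receives one epenthetic vowel.

3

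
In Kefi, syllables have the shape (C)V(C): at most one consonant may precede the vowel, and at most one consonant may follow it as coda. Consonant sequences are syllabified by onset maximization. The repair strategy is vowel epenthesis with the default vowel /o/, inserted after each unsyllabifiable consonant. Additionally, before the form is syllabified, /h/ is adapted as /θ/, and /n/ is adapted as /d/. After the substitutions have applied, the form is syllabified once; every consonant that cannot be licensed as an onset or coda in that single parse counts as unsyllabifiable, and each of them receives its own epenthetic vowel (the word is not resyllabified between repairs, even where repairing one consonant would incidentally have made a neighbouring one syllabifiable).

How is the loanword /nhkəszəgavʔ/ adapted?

doθokəszəgavʔo

Substitution: /n/ → /d/, /h/ → /θ/, giving /dθkəszəgavʔ/.
Under (C)V(C), the unsyllabifiable consonants are /d/, /θ/, /ʔ/ (at most one coda consonant is licensed; onsets are limited to one consonant).
Epenthesis after each stranded consonant: /d/ → /do/, /θ/ → /θo/, /ʔ/ → /ʔo/.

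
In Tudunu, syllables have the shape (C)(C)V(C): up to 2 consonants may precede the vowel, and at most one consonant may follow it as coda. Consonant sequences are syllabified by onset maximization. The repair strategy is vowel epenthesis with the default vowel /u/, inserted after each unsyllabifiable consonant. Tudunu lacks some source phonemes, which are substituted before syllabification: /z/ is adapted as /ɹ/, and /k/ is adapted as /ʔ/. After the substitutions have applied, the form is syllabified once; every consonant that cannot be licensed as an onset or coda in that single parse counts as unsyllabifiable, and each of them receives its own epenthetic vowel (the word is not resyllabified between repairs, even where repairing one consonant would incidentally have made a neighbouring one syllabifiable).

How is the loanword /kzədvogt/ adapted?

Substitution: /k/ → /ʔ/, /z/ → /ɹ/, giving /ʔɹədvogt/.
The consonants /t/ cannot be parsed into a legal (C)(C)V(C) syllable (at most one coda consonant is licensed; onsets may contain at most 2 consonants).
Inserting the epenthetic vowel yields /t/ → /tu/.

ʔɹədvogtu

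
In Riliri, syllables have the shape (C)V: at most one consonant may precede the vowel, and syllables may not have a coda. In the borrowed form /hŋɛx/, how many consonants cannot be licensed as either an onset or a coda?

Under (C)V, the unsyllabifiable consonants are /h/, /x/ (no codas are permitted; onsets are limited to one consonant).

2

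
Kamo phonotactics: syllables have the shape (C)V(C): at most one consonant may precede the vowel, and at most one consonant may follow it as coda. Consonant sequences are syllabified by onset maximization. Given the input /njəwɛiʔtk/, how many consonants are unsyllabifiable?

3

Syllabifying with onset maximization leaves /n/, /t/, /k/ stranded (at most one coda consonant is licensed; onsets are limited to one consonant).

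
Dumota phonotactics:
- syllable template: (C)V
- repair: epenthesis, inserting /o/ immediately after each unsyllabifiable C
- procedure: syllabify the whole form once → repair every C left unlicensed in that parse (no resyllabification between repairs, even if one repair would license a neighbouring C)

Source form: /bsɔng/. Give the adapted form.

bosɔnogo

Under (C)V, the unsyllabifiable consonants are /b/, /n/, /g/ (no codas are permitted; onsets are limited to one consonant).
Epenthesis after each stranded consonant: /b/ → /bo/, /n/ → /no/, /g/ → /go/.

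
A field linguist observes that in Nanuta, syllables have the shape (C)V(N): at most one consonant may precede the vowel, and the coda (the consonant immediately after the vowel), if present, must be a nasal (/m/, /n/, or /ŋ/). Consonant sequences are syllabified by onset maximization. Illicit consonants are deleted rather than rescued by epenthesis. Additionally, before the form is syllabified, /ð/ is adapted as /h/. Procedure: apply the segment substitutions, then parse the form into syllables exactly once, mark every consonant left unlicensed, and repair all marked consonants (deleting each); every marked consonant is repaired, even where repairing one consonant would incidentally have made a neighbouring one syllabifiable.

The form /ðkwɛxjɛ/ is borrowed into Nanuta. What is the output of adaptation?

Substitution: /ð/ → /h/, giving /hkwɛxjɛ/.
Syllabifying with onset maximization leaves /h/, /k/, /x/ stranded (only a nasal (/m/, /n/, or /ŋ/) is licensed in coda position; onsets are limited to one consonant).
Each unlicensed consonant is deleted: /h/, /k/, /x/.

wɛjɛ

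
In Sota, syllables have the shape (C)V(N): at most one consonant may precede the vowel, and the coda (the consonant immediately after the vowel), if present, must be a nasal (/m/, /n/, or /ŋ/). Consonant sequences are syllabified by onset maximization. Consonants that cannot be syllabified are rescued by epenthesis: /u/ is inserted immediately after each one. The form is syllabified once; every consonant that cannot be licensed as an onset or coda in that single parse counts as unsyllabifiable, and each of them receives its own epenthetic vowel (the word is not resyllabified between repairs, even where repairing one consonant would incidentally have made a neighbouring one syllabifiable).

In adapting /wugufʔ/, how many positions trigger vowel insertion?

The unsyllabifiable consonants are /f/, /ʔ/; each receives one epenthetic vowel.

2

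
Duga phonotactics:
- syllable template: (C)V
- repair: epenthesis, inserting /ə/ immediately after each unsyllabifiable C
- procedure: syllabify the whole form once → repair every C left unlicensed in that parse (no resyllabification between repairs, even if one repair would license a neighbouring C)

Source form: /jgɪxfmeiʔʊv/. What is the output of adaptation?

The consonants /j/, /x/, /f/, /v/ cannot be parsed into a legal (C)V syllable (no codas are permitted; onsets are limited to one consonant).
Inserting the epenthetic vowel yields /j/ → /jə/, /x/ → /xə/, /f/ → /fə/, /v/ → /və/.

jəgɪxəfəmeiʔʊvə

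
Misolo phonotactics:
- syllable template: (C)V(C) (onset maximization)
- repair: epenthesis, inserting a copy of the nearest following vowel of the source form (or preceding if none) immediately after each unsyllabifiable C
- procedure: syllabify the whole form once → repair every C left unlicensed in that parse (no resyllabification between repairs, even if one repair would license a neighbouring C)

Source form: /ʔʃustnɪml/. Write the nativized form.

The consonants /ʔ/, /t/, /l/ cannot be parsed into a legal (C)V(C) syllable (at most one coda consonant is licensed; onsets are limited to one consonant).
Epenthesis after each stranded consonant: /ʔ/ → /ʔu/, /t/ → /tɪ/, /l/ → /lɪ/.

ʔuʃustɪnɪmlɪ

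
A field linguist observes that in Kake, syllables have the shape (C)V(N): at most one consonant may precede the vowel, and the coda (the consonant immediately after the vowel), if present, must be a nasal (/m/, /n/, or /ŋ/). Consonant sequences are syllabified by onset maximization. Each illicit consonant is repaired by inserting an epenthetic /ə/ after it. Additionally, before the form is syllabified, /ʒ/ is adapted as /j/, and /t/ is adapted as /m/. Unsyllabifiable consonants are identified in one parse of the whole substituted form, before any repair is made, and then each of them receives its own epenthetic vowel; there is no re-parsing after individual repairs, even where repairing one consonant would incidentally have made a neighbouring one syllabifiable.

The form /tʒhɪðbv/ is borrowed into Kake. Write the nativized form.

məjəhɪðəbəvə

Substitution: /t/ → /m/, /ʒ/ → /j/, giving /mjhɪðbv/.
Syllabifying with onset maximization leaves /m/, /j/, /ð/, /b/, /v/ stranded (only a nasal (/m/, /n/, or /ŋ/) is licensed in coda position; onsets are limited to one consonant).
Inserting the epenthetic vowel yields /m/ → /mə/, /j/ → /jə/, /ð/ → /ðə/, /b/ → /bə/, /v/ → /və/.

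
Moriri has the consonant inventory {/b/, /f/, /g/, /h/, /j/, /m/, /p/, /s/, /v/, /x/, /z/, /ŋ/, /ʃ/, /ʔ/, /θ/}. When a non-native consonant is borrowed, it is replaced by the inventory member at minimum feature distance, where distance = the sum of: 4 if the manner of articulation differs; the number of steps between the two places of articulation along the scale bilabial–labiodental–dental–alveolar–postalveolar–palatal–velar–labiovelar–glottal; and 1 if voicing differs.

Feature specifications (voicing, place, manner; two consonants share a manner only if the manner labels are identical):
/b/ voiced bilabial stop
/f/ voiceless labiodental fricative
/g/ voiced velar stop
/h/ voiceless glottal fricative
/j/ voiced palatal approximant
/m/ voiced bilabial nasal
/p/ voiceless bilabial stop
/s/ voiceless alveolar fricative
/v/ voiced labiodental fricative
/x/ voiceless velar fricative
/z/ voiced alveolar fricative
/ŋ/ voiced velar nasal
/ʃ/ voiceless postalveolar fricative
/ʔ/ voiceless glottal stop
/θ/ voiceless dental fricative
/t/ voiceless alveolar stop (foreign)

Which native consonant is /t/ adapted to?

p

/p/ is closest: same manner (stop), place distance 3 (alveolar→bilabial), same voicing; total 3. Next closest is /b/ at distance 4.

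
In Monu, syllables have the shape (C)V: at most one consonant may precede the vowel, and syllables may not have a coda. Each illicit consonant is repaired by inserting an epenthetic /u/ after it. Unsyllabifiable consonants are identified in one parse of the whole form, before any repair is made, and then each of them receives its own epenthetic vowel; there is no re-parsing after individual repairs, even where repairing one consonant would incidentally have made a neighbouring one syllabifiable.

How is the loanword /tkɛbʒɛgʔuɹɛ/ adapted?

Syllabifying with onset maximization leaves /t/, /b/, /g/ stranded (no codas are permitted; onsets are limited to one consonant).
Epenthesis after each stranded consonant: /t/ → /tu/, /b/ → /bu/, /g/ → /gu/.

tukɛbuʒɛguʔuɹɛ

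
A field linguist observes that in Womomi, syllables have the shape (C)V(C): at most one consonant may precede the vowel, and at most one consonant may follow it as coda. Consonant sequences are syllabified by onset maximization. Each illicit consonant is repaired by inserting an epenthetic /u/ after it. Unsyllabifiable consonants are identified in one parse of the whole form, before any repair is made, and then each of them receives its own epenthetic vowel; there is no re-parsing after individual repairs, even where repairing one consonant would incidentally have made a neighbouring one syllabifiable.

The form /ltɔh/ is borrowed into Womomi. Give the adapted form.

The consonants /l/ cannot be parsed into a legal (C)V(C) syllable (at most one coda consonant is licensed; onsets are limited to one consonant).
Epenthesis after each stranded consonant: /l/ → /lu/.

lutɔh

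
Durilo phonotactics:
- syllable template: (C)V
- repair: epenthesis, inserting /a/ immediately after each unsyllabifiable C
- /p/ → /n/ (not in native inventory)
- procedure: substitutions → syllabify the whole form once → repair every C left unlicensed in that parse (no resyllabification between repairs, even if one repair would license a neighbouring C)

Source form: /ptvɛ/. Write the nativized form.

Substitution: /p/ → /n/, giving /ntvɛ/.
Syllabifying with onset maximization leaves /n/, /t/ stranded (no codas are permitted; onsets are limited to one consonant).
Epenthesis after each stranded consonant: /n/ → /na/, /t/ → /ta/.

natavɛ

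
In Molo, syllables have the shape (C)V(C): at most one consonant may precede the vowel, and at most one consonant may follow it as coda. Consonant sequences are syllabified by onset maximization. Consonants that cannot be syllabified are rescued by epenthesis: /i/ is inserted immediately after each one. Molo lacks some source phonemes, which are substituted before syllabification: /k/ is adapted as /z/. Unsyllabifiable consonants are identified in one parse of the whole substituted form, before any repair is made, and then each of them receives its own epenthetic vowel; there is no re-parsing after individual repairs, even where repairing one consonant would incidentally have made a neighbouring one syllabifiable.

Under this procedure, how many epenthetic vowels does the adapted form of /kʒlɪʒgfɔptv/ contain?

5

After substitution the input is /zʒlɪʒgfɔptv/.
The unsyllabifiable consonants are /z/, /ʒ/, /g/, /t/, /v/; each receives one epenthetic vowel.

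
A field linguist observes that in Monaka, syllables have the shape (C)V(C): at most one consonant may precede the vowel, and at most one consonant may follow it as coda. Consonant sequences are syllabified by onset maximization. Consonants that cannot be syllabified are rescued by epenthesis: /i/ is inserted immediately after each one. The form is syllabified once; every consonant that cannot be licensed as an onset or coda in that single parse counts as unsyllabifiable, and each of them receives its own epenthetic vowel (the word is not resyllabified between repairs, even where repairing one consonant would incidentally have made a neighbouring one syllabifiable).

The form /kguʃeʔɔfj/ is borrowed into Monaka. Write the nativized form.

kiguʃeʔɔfji

Under (C)V(C), the unsyllabifiable consonants are /k/, /j/ (at most one coda consonant is licensed; onsets are limited to one consonant).
Each unlicensed consonant becomes the onset of a new syllable: /k/ → /ki/, /j/ → /ji/.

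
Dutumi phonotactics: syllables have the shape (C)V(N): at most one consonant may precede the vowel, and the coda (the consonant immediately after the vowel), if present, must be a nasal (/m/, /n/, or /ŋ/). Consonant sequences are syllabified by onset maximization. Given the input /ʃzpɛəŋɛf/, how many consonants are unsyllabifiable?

3

Under (C)V(N), the unsyllabifiable consonants are /ʃ/, /z/, /f/ (only a nasal (/m/, /n/, or /ŋ/) is licensed in coda position; onsets are limited to one consonant).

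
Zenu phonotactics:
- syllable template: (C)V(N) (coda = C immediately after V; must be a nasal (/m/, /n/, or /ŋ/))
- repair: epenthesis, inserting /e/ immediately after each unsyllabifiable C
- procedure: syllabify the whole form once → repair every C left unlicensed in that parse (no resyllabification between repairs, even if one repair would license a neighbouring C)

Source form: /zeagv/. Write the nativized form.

zeageve

The consonants /g/, /v/ cannot be parsed into a legal (C)V(N) syllable (only a nasal (/m/, /n/, or /ŋ/) is licensed in coda position; onsets are limited to one consonant).
Inserting the epenthetic vowel yields /g/ → /ge/, /v/ → /ve/.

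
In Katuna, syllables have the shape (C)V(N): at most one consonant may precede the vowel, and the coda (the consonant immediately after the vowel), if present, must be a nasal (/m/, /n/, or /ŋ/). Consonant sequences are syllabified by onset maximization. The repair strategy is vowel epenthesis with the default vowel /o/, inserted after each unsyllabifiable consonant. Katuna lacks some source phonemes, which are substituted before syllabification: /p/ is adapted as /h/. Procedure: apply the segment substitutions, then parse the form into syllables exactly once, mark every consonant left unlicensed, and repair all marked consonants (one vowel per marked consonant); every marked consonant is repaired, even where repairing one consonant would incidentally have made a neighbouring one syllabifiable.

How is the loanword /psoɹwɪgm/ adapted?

Substitution: /p/ → /h/, giving /hsoɹwɪgm/.
Syllabifying with onset maximization leaves /h/, /ɹ/, /g/, /m/ stranded (only a nasal (/m/, /n/, or /ŋ/) is licensed in coda position; onsets are limited to one consonant).
Each unlicensed consonant becomes the onset of a new syllable: /h/ → /ho/, /ɹ/ → /ɹo/, /g/ → /go/, /m/ → /mo/.

hosoɹowɪgomo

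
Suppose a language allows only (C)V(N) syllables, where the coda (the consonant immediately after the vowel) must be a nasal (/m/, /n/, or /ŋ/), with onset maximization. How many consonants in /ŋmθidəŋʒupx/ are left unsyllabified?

4

Syllabifying with onset maximization leaves /ŋ/, /m/, /p/, /x/ stranded (only a nasal (/m/, /n/, or /ŋ/) is licensed in coda position; onsets are limited to one consonant).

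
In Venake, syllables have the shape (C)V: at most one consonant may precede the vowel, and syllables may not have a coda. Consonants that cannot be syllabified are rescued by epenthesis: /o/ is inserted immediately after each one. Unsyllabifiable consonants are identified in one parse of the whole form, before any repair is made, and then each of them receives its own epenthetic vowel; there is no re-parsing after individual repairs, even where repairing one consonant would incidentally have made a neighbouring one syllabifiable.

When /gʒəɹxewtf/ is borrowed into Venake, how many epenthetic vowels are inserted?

5

The unsyllabifiable consonants are /g/, /ɹ/, /w/, /t/, /f/; each receives one epenthetic vowel.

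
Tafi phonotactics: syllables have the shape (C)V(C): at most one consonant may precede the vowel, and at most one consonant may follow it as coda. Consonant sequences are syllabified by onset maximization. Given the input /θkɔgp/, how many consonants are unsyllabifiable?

Under (C)V(C), the unsyllabifiable consonants are /θ/, /p/ (at most one coda consonant is licensed; onsets are limited to one consonant).

2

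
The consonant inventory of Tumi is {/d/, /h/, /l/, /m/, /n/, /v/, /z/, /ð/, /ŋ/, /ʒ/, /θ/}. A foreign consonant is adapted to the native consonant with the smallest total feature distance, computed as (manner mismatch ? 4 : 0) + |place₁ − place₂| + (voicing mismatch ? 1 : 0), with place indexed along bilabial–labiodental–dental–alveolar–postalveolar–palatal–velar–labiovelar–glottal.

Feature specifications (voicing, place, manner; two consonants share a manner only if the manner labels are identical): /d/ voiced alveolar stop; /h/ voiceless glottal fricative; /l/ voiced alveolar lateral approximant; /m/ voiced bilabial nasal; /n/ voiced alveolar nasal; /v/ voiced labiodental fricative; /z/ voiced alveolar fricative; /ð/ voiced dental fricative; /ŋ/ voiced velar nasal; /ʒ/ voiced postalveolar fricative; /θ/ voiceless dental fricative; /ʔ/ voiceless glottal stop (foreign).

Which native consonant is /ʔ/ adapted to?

h

/h/ is closest: manner differs (stop→fricative, +4), place distance 0 (glottal→glottal), same voicing; total 4. Next closest is /d/ at distance 6.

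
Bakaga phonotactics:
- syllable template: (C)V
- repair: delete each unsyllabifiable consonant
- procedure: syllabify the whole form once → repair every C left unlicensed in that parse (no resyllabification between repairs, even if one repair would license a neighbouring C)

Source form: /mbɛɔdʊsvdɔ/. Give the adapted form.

The consonants /m/, /s/, /v/ cannot be parsed into a legal (C)V syllable (no codas are permitted; onsets are limited to one consonant).
Deleting the stranded consonants removes /m/, /s/, /v/.

bɛɔdʊdɔ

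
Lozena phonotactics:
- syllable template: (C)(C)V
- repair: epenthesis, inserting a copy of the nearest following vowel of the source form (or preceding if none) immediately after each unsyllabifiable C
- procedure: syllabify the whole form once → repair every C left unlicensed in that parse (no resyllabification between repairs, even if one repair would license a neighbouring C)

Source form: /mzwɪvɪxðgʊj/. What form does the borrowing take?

mɪzwɪvɪxʊðgʊjʊ

The consonants /m/, /x/, /j/ cannot be parsed into a legal (C)(C)V syllable (no codas are permitted; onsets may contain at most 2 consonants).
Epenthesis after each stranded consonant: /m/ → /mɪ/, /x/ → /xʊ/, /j/ → /jʊ/.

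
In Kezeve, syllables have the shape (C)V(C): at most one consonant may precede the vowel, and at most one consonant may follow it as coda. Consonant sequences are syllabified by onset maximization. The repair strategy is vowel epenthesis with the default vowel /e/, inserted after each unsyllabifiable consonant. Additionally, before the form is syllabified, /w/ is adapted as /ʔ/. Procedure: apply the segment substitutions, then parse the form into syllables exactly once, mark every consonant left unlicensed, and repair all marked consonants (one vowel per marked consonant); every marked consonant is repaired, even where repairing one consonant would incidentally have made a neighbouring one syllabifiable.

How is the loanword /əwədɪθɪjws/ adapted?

əʔədɪθɪjʔese

Substitution: /w/ → /ʔ/, giving /əʔədɪθɪjʔs/.
The consonants /ʔ/, /s/ cannot be parsed into a legal (C)V(C) syllable (at most one coda consonant is licensed; onsets are limited to one consonant).
Each unlicensed consonant becomes the onset of a new syllable: /ʔ/ → /ʔe/, /s/ → /se/.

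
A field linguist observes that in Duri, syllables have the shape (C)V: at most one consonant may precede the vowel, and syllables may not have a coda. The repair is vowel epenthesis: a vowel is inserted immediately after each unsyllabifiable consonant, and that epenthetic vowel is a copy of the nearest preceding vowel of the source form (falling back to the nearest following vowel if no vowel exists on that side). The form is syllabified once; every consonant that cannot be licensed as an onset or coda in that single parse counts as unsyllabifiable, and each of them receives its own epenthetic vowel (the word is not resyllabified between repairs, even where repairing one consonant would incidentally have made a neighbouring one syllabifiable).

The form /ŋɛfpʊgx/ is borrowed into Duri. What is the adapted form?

The consonants /f/, /g/, /x/ cannot be parsed into a legal (C)V syllable (no codas are permitted; onsets are limited to one consonant).
Each unlicensed consonant becomes the onset of a new syllable: /f/ → /fɛ/, /g/ → /gʊ/, /x/ → /xʊ/.

ŋɛfɛpʊgʊxʊ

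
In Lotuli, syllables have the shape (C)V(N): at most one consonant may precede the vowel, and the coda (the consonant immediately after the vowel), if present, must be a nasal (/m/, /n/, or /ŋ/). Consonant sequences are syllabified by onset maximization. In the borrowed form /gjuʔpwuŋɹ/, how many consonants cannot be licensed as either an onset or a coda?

The consonants /g/, /ʔ/, /p/, /ɹ/ cannot be parsed into a legal (C)V(N) syllable (only a nasal (/m/, /n/, or /ŋ/) is licensed in coda position; onsets are limited to one consonant).

4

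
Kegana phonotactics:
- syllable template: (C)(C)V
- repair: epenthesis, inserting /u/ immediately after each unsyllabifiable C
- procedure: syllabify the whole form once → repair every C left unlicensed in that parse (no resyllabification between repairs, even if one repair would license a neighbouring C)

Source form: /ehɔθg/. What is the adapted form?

ehɔθugu

Syllabifying with onset maximization leaves /θ/, /g/ stranded (no codas are permitted; onsets may contain at most 2 consonants).
Inserting the epenthetic vowel yields /θ/ → /θu/, /g/ → /gu/.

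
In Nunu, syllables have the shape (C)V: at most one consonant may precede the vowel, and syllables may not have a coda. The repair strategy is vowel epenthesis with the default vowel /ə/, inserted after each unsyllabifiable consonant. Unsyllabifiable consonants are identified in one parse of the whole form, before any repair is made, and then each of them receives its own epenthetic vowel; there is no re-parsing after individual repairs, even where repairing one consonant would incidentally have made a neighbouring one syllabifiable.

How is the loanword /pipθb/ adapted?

The consonants /p/, /θ/, /b/ cannot be parsed into a legal (C)V syllable (no codas are permitted; onsets are limited to one consonant).
Each unlicensed consonant becomes the onset of a new syllable: /p/ → /pə/, /θ/ → /θə/, /b/ → /bə/.

pipəθəbə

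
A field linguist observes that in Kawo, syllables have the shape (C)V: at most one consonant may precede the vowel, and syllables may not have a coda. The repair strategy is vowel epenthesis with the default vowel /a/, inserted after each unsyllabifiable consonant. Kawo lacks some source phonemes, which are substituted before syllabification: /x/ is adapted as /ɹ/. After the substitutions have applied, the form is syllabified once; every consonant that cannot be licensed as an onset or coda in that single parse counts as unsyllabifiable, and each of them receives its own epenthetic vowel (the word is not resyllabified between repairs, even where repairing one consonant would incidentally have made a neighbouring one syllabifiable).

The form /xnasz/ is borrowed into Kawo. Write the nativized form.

ɹanasaza

Substitution: /x/ → /ɹ/, giving /ɹnasz/.
Syllabifying with onset maximization leaves /ɹ/, /s/, /z/ stranded (no codas are permitted; onsets are limited to one consonant).
Each unlicensed consonant becomes the onset of a new syllable: /ɹ/ → /ɹa/, /s/ → /sa/, /z/ → /za/.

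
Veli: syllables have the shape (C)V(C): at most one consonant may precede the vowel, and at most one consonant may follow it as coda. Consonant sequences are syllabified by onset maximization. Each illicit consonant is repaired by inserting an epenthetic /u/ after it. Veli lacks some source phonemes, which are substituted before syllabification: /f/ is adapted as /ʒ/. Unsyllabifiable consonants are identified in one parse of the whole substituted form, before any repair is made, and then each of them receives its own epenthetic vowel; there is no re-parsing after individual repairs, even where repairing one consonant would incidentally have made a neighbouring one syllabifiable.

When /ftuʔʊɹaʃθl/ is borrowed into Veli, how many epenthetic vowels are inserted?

3

After substitution the input is /ʒtuʔʊɹaʃθl/.
The unsyllabifiable consonants are /ʒ/, /θ/, /l/; each receives one epenthetic vowel.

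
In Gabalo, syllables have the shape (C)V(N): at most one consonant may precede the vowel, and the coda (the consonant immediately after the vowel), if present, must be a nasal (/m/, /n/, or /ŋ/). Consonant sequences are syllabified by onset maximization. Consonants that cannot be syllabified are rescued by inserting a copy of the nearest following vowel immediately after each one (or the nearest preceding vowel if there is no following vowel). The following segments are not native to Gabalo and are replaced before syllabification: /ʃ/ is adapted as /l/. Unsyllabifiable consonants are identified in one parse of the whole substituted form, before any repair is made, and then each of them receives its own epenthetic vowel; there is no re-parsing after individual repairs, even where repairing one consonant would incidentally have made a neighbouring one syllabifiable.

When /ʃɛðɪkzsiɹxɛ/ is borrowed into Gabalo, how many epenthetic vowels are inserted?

3

After substitution the input is /lɛðɪkzsiɹxɛ/.
The unsyllabifiable consonants are /k/, /z/, /ɹ/; each receives one epenthetic vowel.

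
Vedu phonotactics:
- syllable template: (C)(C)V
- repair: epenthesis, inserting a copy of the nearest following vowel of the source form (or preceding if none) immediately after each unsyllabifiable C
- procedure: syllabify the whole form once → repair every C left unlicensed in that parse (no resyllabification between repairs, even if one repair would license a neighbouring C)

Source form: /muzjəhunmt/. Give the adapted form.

The consonants /n/, /m/, /t/ cannot be parsed into a legal (C)(C)V syllable (no codas are permitted; onsets may contain at most 2 consonants).
Each unlicensed consonant becomes the onset of a new syllable: /n/ → /nu/, /m/ → /mu/, /t/ → /tu/.

muzjəhunumutu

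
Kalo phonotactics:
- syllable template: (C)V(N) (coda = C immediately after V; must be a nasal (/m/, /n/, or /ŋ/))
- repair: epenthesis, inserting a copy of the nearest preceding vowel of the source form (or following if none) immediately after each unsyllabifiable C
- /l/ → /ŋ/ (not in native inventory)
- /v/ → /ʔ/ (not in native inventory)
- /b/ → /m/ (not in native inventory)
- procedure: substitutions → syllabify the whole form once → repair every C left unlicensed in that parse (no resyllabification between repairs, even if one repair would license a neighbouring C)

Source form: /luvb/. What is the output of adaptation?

ŋuʔumu

Substitution: /l/ → /ŋ/, /v/ → /ʔ/, /b/ → /m/, giving /ŋuʔm/.
Syllabifying with onset maximization leaves /ʔ/, /m/ stranded (only a nasal (/m/, /n/, or /ŋ/) is licensed in coda position; onsets are limited to one consonant).
Inserting the epenthetic vowel yields /ʔ/ → /ʔu/, /m/ → /mu/.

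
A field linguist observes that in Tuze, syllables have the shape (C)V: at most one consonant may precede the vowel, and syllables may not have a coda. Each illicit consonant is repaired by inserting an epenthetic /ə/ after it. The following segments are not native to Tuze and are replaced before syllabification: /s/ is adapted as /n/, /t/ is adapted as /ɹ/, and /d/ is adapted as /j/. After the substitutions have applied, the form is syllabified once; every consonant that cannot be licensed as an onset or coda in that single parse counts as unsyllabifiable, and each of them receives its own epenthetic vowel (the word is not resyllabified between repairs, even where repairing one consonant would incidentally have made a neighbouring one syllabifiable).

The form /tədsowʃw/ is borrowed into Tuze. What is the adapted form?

Substitution: /t/ → /ɹ/, /d/ → /j/, /s/ → /n/, giving /ɹəjnowʃw/.
Syllabifying with onset maximization leaves /j/, /w/, /ʃ/, /w/ stranded (no codas are permitted; onsets are limited to one consonant).
Each unlicensed consonant becomes the onset of a new syllable: /j/ → /jə/, /w/ → /wə/, /ʃ/ → /ʃə/, /w/ → /wə/.

ɹəjənowəʃəwə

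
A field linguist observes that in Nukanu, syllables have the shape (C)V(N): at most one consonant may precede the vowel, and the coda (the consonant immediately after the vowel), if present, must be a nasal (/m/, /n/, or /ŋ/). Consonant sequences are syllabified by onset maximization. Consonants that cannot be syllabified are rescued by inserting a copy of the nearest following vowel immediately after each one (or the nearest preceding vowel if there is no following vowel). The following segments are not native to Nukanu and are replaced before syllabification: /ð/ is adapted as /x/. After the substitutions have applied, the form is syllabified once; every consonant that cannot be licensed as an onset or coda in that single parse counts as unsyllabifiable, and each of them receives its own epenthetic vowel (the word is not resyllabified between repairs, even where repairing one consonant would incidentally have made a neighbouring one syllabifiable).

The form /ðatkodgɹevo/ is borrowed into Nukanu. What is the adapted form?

Substitution: /ð/ → /x/, giving /xatkodgɹevo/.
The consonants /t/, /d/, /g/ cannot be parsed into a legal (C)V(N) syllable (only a nasal (/m/, /n/, or /ŋ/) is licensed in coda position; onsets are limited to one consonant).
Each unlicensed consonant becomes the onset of a new syllable: /t/ → /to/, /d/ → /de/, /g/ → /ge/.

xatokodegeɹevo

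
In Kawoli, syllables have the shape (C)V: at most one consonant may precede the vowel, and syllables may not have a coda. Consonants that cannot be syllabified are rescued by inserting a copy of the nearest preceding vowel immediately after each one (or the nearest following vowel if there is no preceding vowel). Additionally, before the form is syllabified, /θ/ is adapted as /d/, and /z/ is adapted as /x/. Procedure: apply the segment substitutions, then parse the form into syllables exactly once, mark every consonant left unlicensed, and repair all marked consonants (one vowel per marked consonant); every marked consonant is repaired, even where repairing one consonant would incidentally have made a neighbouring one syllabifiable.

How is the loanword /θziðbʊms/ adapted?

Substitution: /θ/ → /d/, /z/ → /x/, giving /dxiðbʊms/.
Under (C)V, the unsyllabifiable consonants are /d/, /ð/, /m/, /s/ (no codas are permitted; onsets are limited to one consonant).
Epenthesis after each stranded consonant: /d/ → /di/, /ð/ → /ði/, /m/ → /mʊ/, /s/ → /sʊ/.

dixiðibʊmʊsʊ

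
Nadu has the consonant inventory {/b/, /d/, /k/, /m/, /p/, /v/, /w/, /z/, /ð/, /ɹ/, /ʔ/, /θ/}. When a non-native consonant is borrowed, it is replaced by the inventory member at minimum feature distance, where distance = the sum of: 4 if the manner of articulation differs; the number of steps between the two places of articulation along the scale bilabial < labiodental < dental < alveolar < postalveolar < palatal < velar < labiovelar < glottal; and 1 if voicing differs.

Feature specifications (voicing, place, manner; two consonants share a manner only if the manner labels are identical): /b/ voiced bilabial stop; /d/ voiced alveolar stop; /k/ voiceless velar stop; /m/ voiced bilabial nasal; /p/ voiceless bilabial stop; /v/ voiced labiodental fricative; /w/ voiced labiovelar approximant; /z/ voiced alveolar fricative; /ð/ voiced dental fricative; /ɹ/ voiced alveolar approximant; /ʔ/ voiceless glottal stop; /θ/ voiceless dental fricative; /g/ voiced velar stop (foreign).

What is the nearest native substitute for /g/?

k

/k/ is closest: same manner (stop), place distance 0 (velar→velar), voicing differs (+1); total 1. Next closest is /d/ at distance 3.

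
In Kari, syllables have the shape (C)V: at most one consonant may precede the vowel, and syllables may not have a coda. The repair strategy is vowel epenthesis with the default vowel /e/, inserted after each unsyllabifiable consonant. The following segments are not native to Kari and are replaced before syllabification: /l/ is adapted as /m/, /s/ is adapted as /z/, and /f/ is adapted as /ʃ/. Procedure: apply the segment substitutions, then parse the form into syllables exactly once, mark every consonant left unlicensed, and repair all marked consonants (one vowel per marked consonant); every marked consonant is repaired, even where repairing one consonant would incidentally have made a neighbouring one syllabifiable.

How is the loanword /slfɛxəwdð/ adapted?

zemeʃɛxəwedeðe

Substitution: /s/ → /z/, /l/ → /m/, /f/ → /ʃ/, giving /zmʃɛxəwdð/.
The consonants /z/, /m/, /w/, /d/, /ð/ cannot be parsed into a legal (C)V syllable (no codas are permitted; onsets are limited to one consonant).
Each unlicensed consonant becomes the onset of a new syllable: /z/ → /ze/, /m/ → /me/, /w/ → /we/, /d/ → /de/, /ð/ → /ðe/.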